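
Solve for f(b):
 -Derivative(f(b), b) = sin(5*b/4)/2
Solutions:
 f(b) = C1 + 2*cos(5*b/4)/5


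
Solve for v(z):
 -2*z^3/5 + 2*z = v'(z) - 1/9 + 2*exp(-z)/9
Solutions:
 v(z) = C1 - z^4/10 + z^2 + z/9 + 2*exp(-z)/9


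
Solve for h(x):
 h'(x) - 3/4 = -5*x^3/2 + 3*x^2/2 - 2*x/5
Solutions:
 h(x) = C1 - 5*x^4/8 + x^3/2 - x^2/5 + 3*x/4


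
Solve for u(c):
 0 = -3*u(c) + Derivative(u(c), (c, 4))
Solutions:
 u(c) = C1*exp(-3^(1/4)*c) + C2*exp(3^(1/4)*c) + C3*sin(3^(1/4)*c) + C4*cos(3^(1/4)*c)


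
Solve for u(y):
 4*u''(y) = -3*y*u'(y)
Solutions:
 u(y) = C1 + C2*erf(sqrt(6)*y/4)


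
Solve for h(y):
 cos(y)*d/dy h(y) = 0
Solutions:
 h(y) = C1


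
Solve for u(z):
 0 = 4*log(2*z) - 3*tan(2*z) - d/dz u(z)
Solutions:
 u(z) = C1 + 4*z*log(z) - 4*z + 4*z*log(2) + 3*log(cos(2*z))/2


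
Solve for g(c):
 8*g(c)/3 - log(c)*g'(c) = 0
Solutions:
 g(c) = C1*exp(8*li(c)/3)


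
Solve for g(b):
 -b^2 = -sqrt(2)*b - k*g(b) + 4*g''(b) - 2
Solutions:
 g(b) = C1*exp(-b*sqrt(k)/2) + C2*exp(b*sqrt(k)/2) + b^2/k - sqrt(2)*b/k - 2/k + 8/k^2


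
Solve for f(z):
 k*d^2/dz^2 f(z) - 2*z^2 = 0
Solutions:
 f(z) = C1 + C2*z + z^4/(6*k)


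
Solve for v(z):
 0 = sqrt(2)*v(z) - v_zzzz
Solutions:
 v(z) = C1*exp(-2^(1/8)*z) + C2*exp(2^(1/8)*z) + C3*sin(2^(1/8)*z) + C4*cos(2^(1/8)*z)


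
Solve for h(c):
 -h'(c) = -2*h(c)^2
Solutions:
 h(c) = -1/(C1 + 2*c)


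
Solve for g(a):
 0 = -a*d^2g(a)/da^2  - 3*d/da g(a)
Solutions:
 g(a) = C1 + C2/a^2


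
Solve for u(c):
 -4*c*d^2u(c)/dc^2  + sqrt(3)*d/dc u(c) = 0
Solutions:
 u(c) = C1 + C2*c^(sqrt(3)/4 + 1)


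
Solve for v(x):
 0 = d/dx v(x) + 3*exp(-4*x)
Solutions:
 v(x) = C1 + 3*exp(-4*x)/4


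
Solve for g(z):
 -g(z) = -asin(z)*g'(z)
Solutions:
 g(z) = C1*exp(Integral(1/asin(z), z))


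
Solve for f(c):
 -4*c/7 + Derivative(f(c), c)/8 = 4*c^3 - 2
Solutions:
 f(c) = C1 + 8*c^4 + 16*c^2/7 - 16*c


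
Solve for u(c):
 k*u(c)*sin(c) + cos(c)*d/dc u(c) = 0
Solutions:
 u(c) = C1*exp(k*log(cos(c)))


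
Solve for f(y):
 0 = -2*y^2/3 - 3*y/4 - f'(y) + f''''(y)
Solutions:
 f(y) = C1 + C4*exp(y) - 2*y^3/9 - 3*y^2/8 + (C2*sin(sqrt(3)*y/2) + C3*cos(sqrt(3)*y/2))*exp(-y/2)


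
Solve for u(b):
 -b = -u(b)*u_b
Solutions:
 u(b) = -sqrt(C1 + b^2)
 u(b) = sqrt(C1 + b^2)


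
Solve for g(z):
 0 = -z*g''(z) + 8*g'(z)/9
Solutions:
 g(z) = C1 + C2*z^(17/9)


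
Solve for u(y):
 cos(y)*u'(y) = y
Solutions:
 u(y) = C1 + Integral(y/cos(y), y)


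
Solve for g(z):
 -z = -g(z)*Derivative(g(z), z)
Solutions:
 g(z) = -sqrt(C1 + z^2)
 g(z) = sqrt(C1 + z^2)


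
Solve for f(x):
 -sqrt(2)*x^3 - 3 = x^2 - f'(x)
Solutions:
 f(x) = C1 + sqrt(2)*x^4/4 + x^3/3 + 3*x


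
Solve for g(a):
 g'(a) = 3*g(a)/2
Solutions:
 g(a) = C1*exp(3*a/2)


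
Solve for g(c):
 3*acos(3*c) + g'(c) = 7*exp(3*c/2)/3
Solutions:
 g(c) = C1 - 3*c*acos(3*c) + sqrt(1 - 9*c^2) + 14*exp(3*c/2)/9


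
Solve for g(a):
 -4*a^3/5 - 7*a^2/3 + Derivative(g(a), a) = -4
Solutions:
 g(a) = C1 + a^4/5 + 7*a^3/9 - 4*a


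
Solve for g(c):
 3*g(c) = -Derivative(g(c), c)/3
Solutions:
 g(c) = C1*exp(-9*c)


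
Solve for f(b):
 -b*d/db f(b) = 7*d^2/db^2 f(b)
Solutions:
 f(b) = C1 + C2*erf(sqrt(14)*b/14)


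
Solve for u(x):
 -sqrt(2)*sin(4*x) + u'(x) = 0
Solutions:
 u(x) = C1 - sqrt(2)*cos(4*x)/4


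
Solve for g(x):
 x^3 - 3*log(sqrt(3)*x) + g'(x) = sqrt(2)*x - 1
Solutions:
 g(x) = C1 - x^4/4 + sqrt(2)*x^2/2 + 3*x*log(x) - 4*x + 3*x*log(3)/2


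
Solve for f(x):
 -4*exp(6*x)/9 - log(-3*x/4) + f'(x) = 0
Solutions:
 f(x) = C1 + x*log(-x) + x*(-2*log(2) - 1 + log(3)) + 2*exp(6*x)/27


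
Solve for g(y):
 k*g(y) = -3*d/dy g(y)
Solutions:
 g(y) = C1*exp(-k*y/3)


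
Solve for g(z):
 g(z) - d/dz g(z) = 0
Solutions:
 g(z) = C1*exp(z)


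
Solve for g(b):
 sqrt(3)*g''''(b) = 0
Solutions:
 g(b) = C1 + C2*b + C3*b^2 + C4*b^3


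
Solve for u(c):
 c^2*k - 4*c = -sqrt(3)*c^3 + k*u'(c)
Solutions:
 u(c) = C1 + sqrt(3)*c^4/(4*k) + c^3/3 - 2*c^2/k


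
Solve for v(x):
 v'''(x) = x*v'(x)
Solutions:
 v(x) = C1 + Integral(C2*airyai(x) + C3*airybi(x), x)


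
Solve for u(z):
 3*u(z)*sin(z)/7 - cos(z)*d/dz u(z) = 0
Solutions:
 u(z) = C1/cos(z)^(3/7)


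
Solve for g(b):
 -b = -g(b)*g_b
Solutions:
 g(b) = -sqrt(C1 + b^2)
 g(b) = sqrt(C1 + b^2)


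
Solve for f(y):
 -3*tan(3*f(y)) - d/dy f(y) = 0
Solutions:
 f(y) = -asin(C1*exp(-9*y))/3 + pi/3
 f(y) = asin(C1*exp(-9*y))/3


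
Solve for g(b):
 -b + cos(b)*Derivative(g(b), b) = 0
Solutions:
 g(b) = C1 + Integral(b/cos(b), b)


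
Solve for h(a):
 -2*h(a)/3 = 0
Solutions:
 h(a) = 0


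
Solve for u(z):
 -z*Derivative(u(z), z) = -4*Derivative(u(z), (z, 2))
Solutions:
 u(z) = C1 + C2*erfi(sqrt(2)*z/4)


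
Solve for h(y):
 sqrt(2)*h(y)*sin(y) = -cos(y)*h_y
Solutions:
 h(y) = C1*cos(y)^(sqrt(2))


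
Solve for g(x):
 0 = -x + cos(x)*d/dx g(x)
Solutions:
 g(x) = C1 + Integral(x/cos(x), x)


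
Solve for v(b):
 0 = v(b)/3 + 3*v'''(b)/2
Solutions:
 v(b) = C3*exp(-6^(1/3)*b/3) + (C1*sin(2^(1/3)*3^(5/6)*b/6) + C2*cos(2^(1/3)*3^(5/6)*b/6))*exp(6^(1/3)*b/6)


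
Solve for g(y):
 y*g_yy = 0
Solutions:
 g(y) = C1 + C2*y


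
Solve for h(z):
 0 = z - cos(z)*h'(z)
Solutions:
 h(z) = C1 + Integral(z/cos(z), z)


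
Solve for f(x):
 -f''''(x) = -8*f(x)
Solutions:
 f(x) = C1*exp(-2^(3/4)*x) + C2*exp(2^(3/4)*x) + C3*sin(2^(3/4)*x) + C4*cos(2^(3/4)*x)


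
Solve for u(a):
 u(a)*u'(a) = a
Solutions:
 u(a) = -sqrt(C1 + a^2)
 u(a) = sqrt(C1 + a^2)


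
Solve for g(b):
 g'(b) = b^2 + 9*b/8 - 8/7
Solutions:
 g(b) = C1 + b^3/3 + 9*b^2/16 - 8*b/7


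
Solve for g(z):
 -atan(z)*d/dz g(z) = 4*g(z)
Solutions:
 g(z) = C1*exp(-4*Integral(1/atan(z), z))


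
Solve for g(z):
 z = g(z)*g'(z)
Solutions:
 g(z) = -sqrt(C1 + z^2)
 g(z) = sqrt(C1 + z^2)


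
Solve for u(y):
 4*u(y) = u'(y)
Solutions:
 u(y) = C1*exp(4*y)


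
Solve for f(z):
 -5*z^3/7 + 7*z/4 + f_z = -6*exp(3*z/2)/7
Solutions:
 f(z) = C1 + 5*z^4/28 - 7*z^2/8 - 4*exp(3*z/2)/7


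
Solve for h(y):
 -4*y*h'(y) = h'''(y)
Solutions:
 h(y) = C1 + Integral(C2*airyai(-2^(2/3)*y) + C3*airybi(-2^(2/3)*y), y)


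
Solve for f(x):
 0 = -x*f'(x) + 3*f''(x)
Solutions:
 f(x) = C1 + C2*erfi(sqrt(6)*x/6)


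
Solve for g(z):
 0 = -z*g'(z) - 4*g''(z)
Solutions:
 g(z) = C1 + C2*erf(sqrt(2)*z/4)


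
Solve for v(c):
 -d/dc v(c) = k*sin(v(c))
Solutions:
 v(c) = -acos((-C1 - exp(2*c*k))/(C1 - exp(2*c*k))) + 2*pi
 v(c) = acos((-C1 - exp(2*c*k))/(C1 - exp(2*c*k)))


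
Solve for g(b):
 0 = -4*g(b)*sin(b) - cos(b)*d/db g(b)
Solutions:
 g(b) = C1*cos(b)^4


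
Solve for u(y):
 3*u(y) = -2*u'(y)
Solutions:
 u(y) = C1*exp(-3*y/2)


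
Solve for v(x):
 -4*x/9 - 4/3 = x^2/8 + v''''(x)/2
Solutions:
 v(x) = C1 + C2*x + C3*x^2 + C4*x^3 - x^6/1440 - x^5/135 - x^4/9


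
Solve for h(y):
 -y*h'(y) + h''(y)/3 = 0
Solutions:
 h(y) = C1 + C2*erfi(sqrt(6)*y/2)


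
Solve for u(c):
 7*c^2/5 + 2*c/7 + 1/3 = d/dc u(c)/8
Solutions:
 u(c) = C1 + 56*c^3/15 + 8*c^2/7 + 8*c/3


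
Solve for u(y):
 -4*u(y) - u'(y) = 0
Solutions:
 u(y) = C1*exp(-4*y)


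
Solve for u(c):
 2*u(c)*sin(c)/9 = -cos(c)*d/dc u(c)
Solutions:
 u(c) = C1*cos(c)^(2/9)


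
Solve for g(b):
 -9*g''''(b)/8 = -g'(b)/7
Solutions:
 g(b) = C1 + C4*exp(2*147^(1/3)*b/21) + (C2*sin(3^(5/6)*7^(2/3)*b/21) + C3*cos(3^(5/6)*7^(2/3)*b/21))*exp(-147^(1/3)*b/21)


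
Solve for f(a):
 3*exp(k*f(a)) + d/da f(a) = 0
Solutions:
 f(a) = Piecewise((log(1/(C1*k + 3*a*k))/k, Ne(k, 0)), (nan, True))
 f(a) = Piecewise((C1 - 3*a, Eq(k, 0)), (nan, True))


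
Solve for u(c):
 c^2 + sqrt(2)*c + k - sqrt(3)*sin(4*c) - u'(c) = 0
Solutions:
 u(c) = C1 + c^3/3 + sqrt(2)*c^2/2 + c*k + sqrt(3)*cos(4*c)/4


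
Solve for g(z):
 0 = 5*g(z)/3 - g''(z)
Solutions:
 g(z) = C1*exp(-sqrt(15)*z/3) + C2*exp(sqrt(15)*z/3)


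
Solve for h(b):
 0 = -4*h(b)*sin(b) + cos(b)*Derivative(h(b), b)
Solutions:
 h(b) = C1/cos(b)^4


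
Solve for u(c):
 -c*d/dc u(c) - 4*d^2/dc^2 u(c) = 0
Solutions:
 u(c) = C1 + C2*erf(sqrt(2)*c/4)


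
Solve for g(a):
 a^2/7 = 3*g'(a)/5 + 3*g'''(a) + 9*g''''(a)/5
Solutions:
 g(a) = C1 + C2*exp(a*(-20 + 50*2^(1/3)/(9*sqrt(2229) + 493)^(1/3) + 2^(2/3)*(9*sqrt(2229) + 493)^(1/3))/36)*sin(2^(1/3)*sqrt(3)*a*(-2^(1/3)*(9*sqrt(2229) + 493)^(1/3) + 50/(9*sqrt(2229) + 493)^(1/3))/36) + C3*exp(a*(-20 + 50*2^(1/3)/(9*sqrt(2229) + 493)^(1/3) + 2^(2/3)*(9*sqrt(2229) + 493)^(1/3))/36)*cos(2^(1/3)*sqrt(3)*a*(-2^(1/3)*(9*sqrt(2229) + 493)^(1/3) + 50/(9*sqrt(2229) + 493)^(1/3))/36) + C4*exp(-a*(50*2^(1/3)/(9*sqrt(2229) + 493)^(1/3) + 10 + 2^(2/3)*(9*sqrt(2229) + 493)^(1/3))/18) + 5*a^3/63 - 50*a/21


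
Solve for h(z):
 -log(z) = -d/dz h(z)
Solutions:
 h(z) = C1 + z*log(z) - z


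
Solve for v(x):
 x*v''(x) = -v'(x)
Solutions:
 v(x) = C1 + C2*log(x)


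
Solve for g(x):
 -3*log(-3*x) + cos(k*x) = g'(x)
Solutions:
 g(x) = C1 - 3*x*log(-x) - 3*x*log(3) + 3*x + Piecewise((sin(k*x)/k, Ne(k, 0)), (x, True))


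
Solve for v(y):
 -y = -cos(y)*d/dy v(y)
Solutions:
 v(y) = C1 + Integral(y/cos(y), y)


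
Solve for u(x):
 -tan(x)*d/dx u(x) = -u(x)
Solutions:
 u(x) = C1*sin(x)


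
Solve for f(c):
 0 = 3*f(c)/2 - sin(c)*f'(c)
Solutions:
 f(c) = C1*(cos(c) - 1)^(3/4)/(cos(c) + 1)^(3/4)


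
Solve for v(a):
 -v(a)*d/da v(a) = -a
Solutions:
 v(a) = -sqrt(C1 + a^2)
 v(a) = sqrt(C1 + a^2)


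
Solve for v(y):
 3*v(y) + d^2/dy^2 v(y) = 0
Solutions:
 v(y) = C1*sin(sqrt(3)*y) + C2*cos(sqrt(3)*y)


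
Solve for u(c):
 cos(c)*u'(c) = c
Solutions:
 u(c) = C1 + Integral(c/cos(c), c)


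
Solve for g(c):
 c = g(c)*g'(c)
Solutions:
 g(c) = -sqrt(C1 + c^2)
 g(c) = sqrt(C1 + c^2)


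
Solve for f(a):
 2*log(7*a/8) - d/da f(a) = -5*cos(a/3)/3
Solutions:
 f(a) = C1 + 2*a*log(a) - 6*a*log(2) - 2*a + 2*a*log(7) + 5*sin(a/3)


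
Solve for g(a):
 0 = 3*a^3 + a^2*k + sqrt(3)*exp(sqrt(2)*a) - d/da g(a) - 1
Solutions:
 g(a) = C1 + 3*a^4/4 + a^3*k/3 - a + sqrt(6)*exp(sqrt(2)*a)/2


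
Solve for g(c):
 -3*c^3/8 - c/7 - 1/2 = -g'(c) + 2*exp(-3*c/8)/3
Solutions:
 g(c) = C1 + 3*c^4/32 + c^2/14 + c/2 - 16*exp(-3*c/8)/9


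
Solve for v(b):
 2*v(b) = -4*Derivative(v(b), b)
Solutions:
 v(b) = C1*exp(-b/2)


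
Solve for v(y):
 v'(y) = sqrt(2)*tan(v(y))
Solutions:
 v(y) = pi - asin(C1*exp(sqrt(2)*y))
 v(y) = asin(C1*exp(sqrt(2)*y))


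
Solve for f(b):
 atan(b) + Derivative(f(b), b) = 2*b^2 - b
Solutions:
 f(b) = C1 + 2*b^3/3 - b^2/2 - b*atan(b) + log(b^2 + 1)/2


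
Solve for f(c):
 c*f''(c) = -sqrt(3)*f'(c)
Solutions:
 f(c) = C1 + C2*c^(1 - sqrt(3))


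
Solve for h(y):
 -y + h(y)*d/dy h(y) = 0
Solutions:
 h(y) = -sqrt(C1 + y^2)
 h(y) = sqrt(C1 + y^2)


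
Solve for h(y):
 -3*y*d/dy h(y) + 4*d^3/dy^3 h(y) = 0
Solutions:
 h(y) = C1 + Integral(C2*airyai(6^(1/3)*y/2) + C3*airybi(6^(1/3)*y/2), y)


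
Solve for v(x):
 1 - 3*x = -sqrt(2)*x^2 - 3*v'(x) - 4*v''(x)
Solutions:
 v(x) = C1 + C2*exp(-3*x/4) - sqrt(2)*x^3/9 + x^2/2 + 4*sqrt(2)*x^2/9 - 32*sqrt(2)*x/27 - 5*x/3


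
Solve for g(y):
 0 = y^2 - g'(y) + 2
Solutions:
 g(y) = C1 + y^3/3 + 2*y


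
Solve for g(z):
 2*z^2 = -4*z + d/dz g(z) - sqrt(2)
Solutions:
 g(z) = C1 + 2*z^3/3 + 2*z^2 + sqrt(2)*z


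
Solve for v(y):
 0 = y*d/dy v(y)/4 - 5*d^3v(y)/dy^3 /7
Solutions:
 v(y) = C1 + Integral(C2*airyai(350^(1/3)*y/10) + C3*airybi(350^(1/3)*y/10), y)


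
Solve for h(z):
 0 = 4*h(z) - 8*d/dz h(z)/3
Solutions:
 h(z) = C1*exp(3*z/2)


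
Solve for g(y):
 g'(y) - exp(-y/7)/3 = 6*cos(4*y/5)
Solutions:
 g(y) = C1 + 15*sin(4*y/5)/2 - 7*exp(-y/7)/3


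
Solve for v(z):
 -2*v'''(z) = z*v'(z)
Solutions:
 v(z) = C1 + Integral(C2*airyai(-2^(2/3)*z/2) + C3*airybi(-2^(2/3)*z/2), z)


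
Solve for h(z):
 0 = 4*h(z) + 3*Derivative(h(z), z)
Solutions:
 h(z) = C1*exp(-4*z/3)


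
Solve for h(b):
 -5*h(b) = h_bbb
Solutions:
 h(b) = C3*exp(-5^(1/3)*b) + (C1*sin(sqrt(3)*5^(1/3)*b/2) + C2*cos(sqrt(3)*5^(1/3)*b/2))*exp(5^(1/3)*b/2)


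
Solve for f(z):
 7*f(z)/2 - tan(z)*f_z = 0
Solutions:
 f(z) = C1*sin(z)^(7/2)


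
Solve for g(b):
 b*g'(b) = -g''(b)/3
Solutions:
 g(b) = C1 + C2*erf(sqrt(6)*b/2)


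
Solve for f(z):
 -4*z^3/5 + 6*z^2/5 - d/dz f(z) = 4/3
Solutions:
 f(z) = C1 - z^4/5 + 2*z^3/5 - 4*z/3


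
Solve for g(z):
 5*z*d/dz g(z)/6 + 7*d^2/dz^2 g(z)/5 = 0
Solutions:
 g(z) = C1 + C2*erf(5*sqrt(21)*z/42)


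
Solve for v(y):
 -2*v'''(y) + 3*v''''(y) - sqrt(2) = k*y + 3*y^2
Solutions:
 v(y) = C1 + C2*y + C3*y^2 + C4*exp(2*y/3) - y^5/40 + y^4*(-k - 9)/48 + y^3*(-3*k - 27 - 2*sqrt(2))/24


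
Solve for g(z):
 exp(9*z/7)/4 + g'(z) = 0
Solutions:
 g(z) = C1 - 7*exp(9*z/7)/36


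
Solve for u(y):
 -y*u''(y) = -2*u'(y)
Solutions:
 u(y) = C1 + C2*y^3


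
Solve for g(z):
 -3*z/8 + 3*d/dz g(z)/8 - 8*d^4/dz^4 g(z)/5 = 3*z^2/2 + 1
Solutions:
 g(z) = C1 + C4*exp(15^(1/3)*z/4) + 4*z^3/3 + z^2/2 + 8*z/3 + (C2*sin(3^(5/6)*5^(1/3)*z/8) + C3*cos(3^(5/6)*5^(1/3)*z/8))*exp(-15^(1/3)*z/8)


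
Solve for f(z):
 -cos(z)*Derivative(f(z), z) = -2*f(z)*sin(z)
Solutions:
 f(z) = C1/cos(z)^2


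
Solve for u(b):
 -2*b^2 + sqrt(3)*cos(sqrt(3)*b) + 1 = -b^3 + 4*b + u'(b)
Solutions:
 u(b) = C1 + b^4/4 - 2*b^3/3 - 2*b^2 + b + sin(sqrt(3)*b)


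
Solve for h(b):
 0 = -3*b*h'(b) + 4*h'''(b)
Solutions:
 h(b) = C1 + Integral(C2*airyai(6^(1/3)*b/2) + C3*airybi(6^(1/3)*b/2), b)


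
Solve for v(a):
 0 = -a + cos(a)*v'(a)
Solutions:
 v(a) = C1 + Integral(a/cos(a), a)


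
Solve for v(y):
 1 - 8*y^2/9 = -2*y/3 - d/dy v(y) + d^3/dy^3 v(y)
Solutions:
 v(y) = C1 + C2*exp(-y) + C3*exp(y) + 8*y^3/27 - y^2/3 + 7*y/9


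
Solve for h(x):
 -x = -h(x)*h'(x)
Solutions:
 h(x) = -sqrt(C1 + x^2)
 h(x) = sqrt(C1 + x^2)


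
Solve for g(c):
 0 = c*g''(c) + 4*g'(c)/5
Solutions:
 g(c) = C1 + C2*c^(1/5)


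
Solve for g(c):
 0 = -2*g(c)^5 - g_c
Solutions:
 g(c) = -I*(1/(C1 + 8*c))^(1/4)
 g(c) = I*(1/(C1 + 8*c))^(1/4)
 g(c) = -(1/(C1 + 8*c))^(1/4)
 g(c) = (1/(C1 + 8*c))^(1/4)


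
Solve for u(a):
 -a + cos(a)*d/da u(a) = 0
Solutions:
 u(a) = C1 + Integral(a/cos(a), a)


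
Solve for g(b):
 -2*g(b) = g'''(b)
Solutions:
 g(b) = C3*exp(-2^(1/3)*b) + (C1*sin(2^(1/3)*sqrt(3)*b/2) + C2*cos(2^(1/3)*sqrt(3)*b/2))*exp(2^(1/3)*b/2)


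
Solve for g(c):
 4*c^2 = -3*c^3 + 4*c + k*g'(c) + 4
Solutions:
 g(c) = C1 + 3*c^4/(4*k) + 4*c^3/(3*k) - 2*c^2/k - 4*c/k


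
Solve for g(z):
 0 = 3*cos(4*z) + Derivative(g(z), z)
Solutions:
 g(z) = C1 - 3*sin(4*z)/4


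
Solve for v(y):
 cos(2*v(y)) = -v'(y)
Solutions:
 v(y) = -asin((C1 + exp(4*y))/(C1 - exp(4*y)))/2 + pi/2
 v(y) = asin((C1 + exp(4*y))/(C1 - exp(4*y)))/2


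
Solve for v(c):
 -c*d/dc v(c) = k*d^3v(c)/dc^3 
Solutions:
 v(c) = C1 + Integral(C2*airyai(c*(-1/k)^(1/3)) + C3*airybi(c*(-1/k)^(1/3)), c)


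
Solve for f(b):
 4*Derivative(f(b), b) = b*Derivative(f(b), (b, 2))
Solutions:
 f(b) = C1 + C2*b^5


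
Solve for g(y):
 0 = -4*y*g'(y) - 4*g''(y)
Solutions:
 g(y) = C1 + C2*erf(sqrt(2)*y/2)


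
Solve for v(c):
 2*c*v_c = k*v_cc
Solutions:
 v(c) = C1 + C2*erf(c*sqrt(-1/k))/sqrt(-1/k)


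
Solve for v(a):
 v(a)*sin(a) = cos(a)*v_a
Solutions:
 v(a) = C1/cos(a)


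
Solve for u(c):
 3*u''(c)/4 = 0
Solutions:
 u(c) = C1 + C2*c


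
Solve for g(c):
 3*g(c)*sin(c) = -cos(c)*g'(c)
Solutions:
 g(c) = C1*cos(c)^3


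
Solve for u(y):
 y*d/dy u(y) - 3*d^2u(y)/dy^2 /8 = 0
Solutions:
 u(y) = C1 + C2*erfi(2*sqrt(3)*y/3)


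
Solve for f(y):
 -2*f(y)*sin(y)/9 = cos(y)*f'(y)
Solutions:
 f(y) = C1*cos(y)^(2/9)


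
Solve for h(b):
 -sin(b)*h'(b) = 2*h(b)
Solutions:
 h(b) = C1*(cos(b) + 1)/(cos(b) - 1)


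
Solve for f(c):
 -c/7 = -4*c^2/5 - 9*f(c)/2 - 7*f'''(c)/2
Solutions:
 f(c) = C3*exp(-21^(2/3)*c/7) - 8*c^2/45 + 2*c/63 + (C1*sin(3*3^(1/6)*7^(2/3)*c/14) + C2*cos(3*3^(1/6)*7^(2/3)*c/14))*exp(21^(2/3)*c/14)


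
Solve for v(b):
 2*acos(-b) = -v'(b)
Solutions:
 v(b) = C1 - 2*b*acos(-b) - 2*sqrt(1 - b^2)


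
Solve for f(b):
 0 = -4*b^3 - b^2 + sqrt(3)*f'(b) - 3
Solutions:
 f(b) = C1 + sqrt(3)*b^4/3 + sqrt(3)*b^3/9 + sqrt(3)*b


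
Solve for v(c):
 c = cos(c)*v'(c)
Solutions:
 v(c) = C1 + Integral(c/cos(c), c)


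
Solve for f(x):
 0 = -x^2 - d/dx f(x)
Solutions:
 f(x) = C1 - x^3/3


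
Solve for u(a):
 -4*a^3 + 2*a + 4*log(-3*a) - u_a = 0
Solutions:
 u(a) = C1 - a^4 + a^2 + 4*a*log(-a) + 4*a*(-1 + log(3))


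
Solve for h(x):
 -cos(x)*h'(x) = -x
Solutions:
 h(x) = C1 + Integral(x/cos(x), x)


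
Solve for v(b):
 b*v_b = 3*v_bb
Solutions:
 v(b) = C1 + C2*erfi(sqrt(6)*b/6)


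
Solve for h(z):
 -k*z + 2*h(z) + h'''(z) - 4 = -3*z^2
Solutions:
 h(z) = C3*exp(-2^(1/3)*z) + k*z/2 - 3*z^2/2 + (C1*sin(2^(1/3)*sqrt(3)*z/2) + C2*cos(2^(1/3)*sqrt(3)*z/2))*exp(2^(1/3)*z/2) + 2


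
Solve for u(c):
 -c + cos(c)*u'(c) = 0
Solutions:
 u(c) = C1 + Integral(c/cos(c), c)


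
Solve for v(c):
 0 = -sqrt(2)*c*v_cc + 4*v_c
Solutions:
 v(c) = C1 + C2*c^(1 + 2*sqrt(2))


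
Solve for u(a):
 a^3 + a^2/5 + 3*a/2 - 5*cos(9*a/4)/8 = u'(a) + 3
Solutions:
 u(a) = C1 + a^4/4 + a^3/15 + 3*a^2/4 - 3*a - 5*sin(9*a/4)/18


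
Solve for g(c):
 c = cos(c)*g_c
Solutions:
 g(c) = C1 + Integral(c/cos(c), c)


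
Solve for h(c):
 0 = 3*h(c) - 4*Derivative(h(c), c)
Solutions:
 h(c) = C1*exp(3*c/4)


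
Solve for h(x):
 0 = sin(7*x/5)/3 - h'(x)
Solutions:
 h(x) = C1 - 5*cos(7*x/5)/21


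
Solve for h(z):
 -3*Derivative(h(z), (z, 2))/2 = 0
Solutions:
 h(z) = C1 + C2*z


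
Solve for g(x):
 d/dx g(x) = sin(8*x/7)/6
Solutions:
 g(x) = C1 - 7*cos(8*x/7)/48


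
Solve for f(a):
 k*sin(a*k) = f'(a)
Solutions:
 f(a) = C1 - cos(a*k)


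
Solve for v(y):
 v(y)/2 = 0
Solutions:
 v(y) = 0


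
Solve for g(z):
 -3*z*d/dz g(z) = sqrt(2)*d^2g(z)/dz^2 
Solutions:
 g(z) = C1 + C2*erf(2^(1/4)*sqrt(3)*z/2)


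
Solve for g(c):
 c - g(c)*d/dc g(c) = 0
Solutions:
 g(c) = -sqrt(C1 + c^2)
 g(c) = sqrt(C1 + c^2)


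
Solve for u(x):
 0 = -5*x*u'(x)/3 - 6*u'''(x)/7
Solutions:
 u(x) = C1 + Integral(C2*airyai(-420^(1/3)*x/6) + C3*airybi(-420^(1/3)*x/6), x)


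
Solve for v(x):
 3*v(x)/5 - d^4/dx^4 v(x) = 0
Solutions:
 v(x) = C1*exp(-3^(1/4)*5^(3/4)*x/5) + C2*exp(3^(1/4)*5^(3/4)*x/5) + C3*sin(3^(1/4)*5^(3/4)*x/5) + C4*cos(3^(1/4)*5^(3/4)*x/5)


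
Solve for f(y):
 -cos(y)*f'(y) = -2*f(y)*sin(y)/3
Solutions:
 f(y) = C1/cos(y)^(2/3)


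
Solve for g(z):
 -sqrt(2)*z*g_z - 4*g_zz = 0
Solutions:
 g(z) = C1 + C2*erf(2^(3/4)*z/4)


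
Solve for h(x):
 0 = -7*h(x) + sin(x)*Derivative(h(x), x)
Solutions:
 h(x) = C1*sqrt(cos(x) - 1)*(cos(x)^3 - 3*cos(x)^2 + 3*cos(x) - 1)/(sqrt(cos(x) + 1)*(cos(x)^3 + 3*cos(x)^2 + 3*cos(x) + 1))


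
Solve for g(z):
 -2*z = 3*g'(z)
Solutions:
 g(z) = C1 - z^2/3


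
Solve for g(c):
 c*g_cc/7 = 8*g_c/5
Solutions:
 g(c) = C1 + C2*c^(61/5)


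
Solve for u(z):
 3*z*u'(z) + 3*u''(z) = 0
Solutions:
 u(z) = C1 + C2*erf(sqrt(2)*z/2)


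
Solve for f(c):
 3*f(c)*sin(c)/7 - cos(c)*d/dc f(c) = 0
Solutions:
 f(c) = C1/cos(c)^(3/7)


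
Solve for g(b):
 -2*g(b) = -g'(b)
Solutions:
 g(b) = C1*exp(2*b)


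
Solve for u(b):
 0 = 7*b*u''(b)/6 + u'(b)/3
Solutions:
 u(b) = C1 + C2*b^(5/7)


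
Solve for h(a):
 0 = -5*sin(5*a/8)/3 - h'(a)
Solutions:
 h(a) = C1 + 8*cos(5*a/8)/3


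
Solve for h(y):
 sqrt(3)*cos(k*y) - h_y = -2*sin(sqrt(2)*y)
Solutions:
 h(y) = C1 - sqrt(2)*cos(sqrt(2)*y) + sqrt(3)*sin(k*y)/k


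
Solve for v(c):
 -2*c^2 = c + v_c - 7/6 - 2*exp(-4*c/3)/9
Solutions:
 v(c) = C1 - 2*c^3/3 - c^2/2 + 7*c/6 - exp(-4*c/3)/6


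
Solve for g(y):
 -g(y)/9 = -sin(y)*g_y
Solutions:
 g(y) = C1*(cos(y) - 1)^(1/18)/(cos(y) + 1)^(1/18)


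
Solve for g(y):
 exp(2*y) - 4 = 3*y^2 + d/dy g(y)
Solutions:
 g(y) = C1 - y^3 - 4*y + exp(2*y)/2


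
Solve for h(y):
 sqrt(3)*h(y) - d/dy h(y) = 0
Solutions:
 h(y) = C1*exp(sqrt(3)*y)


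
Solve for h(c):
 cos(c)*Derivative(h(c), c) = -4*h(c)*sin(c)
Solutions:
 h(c) = C1*cos(c)^4


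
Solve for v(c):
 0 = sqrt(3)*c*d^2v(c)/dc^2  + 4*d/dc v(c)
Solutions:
 v(c) = C1 + C2*c^(1 - 4*sqrt(3)/3)


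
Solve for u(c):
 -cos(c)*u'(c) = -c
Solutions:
 u(c) = C1 + Integral(c/cos(c), c)


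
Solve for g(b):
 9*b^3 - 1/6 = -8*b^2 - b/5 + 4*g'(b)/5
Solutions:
 g(b) = C1 + 45*b^4/16 + 10*b^3/3 + b^2/8 - 5*b/24


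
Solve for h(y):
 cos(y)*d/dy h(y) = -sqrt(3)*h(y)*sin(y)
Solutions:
 h(y) = C1*cos(y)^(sqrt(3))


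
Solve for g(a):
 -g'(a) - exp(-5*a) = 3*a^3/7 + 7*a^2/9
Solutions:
 g(a) = C1 - 3*a^4/28 - 7*a^3/27 + exp(-5*a)/5


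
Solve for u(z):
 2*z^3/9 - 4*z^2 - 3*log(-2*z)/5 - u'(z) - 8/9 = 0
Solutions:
 u(z) = C1 + z^4/18 - 4*z^3/3 - 3*z*log(-z)/5 + z*(-27*log(2) - 13)/45


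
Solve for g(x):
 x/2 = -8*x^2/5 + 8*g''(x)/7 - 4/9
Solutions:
 g(x) = C1 + C2*x + 7*x^4/60 + 7*x^3/96 + 7*x^2/36


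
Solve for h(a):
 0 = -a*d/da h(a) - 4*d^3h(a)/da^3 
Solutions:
 h(a) = C1 + Integral(C2*airyai(-2^(1/3)*a/2) + C3*airybi(-2^(1/3)*a/2), a)


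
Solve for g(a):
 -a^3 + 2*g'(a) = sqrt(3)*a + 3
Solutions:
 g(a) = C1 + a^4/8 + sqrt(3)*a^2/4 + 3*a/2


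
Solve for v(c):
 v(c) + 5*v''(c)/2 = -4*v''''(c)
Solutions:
 v(c) = (C1*sin(sqrt(2)*c*cos(atan(sqrt(39)/5)/2)/2) + C2*cos(sqrt(2)*c*cos(atan(sqrt(39)/5)/2)/2))*exp(-sqrt(2)*c*sin(atan(sqrt(39)/5)/2)/2) + (C3*sin(sqrt(2)*c*cos(atan(sqrt(39)/5)/2)/2) + C4*cos(sqrt(2)*c*cos(atan(sqrt(39)/5)/2)/2))*exp(sqrt(2)*c*sin(atan(sqrt(39)/5)/2)/2)


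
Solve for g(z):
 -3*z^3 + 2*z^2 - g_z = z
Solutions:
 g(z) = C1 - 3*z^4/4 + 2*z^3/3 - z^2/2


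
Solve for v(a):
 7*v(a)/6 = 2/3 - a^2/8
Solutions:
 v(a) = 4/7 - 3*a^2/28


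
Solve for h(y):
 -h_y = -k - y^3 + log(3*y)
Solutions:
 h(y) = C1 + k*y + y^4/4 - y*log(y) - y*log(3) + y


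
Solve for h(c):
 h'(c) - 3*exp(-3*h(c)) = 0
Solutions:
 h(c) = log(C1 + 9*c)/3
 h(c) = log((-3^(1/3) - 3^(5/6)*I)*(C1 + 3*c)^(1/3)/2)
 h(c) = log((-3^(1/3) + 3^(5/6)*I)*(C1 + 3*c)^(1/3)/2)


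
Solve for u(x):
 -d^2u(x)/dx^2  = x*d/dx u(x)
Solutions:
 u(x) = C1 + C2*erf(sqrt(2)*x/2)


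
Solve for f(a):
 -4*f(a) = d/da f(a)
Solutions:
 f(a) = C1*exp(-4*a)


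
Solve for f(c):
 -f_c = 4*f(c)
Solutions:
 f(c) = C1*exp(-4*c)


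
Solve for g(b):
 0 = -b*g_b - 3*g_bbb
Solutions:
 g(b) = C1 + Integral(C2*airyai(-3^(2/3)*b/3) + C3*airybi(-3^(2/3)*b/3), b)


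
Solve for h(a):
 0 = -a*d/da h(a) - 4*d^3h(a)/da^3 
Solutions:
 h(a) = C1 + Integral(C2*airyai(-2^(1/3)*a/2) + C3*airybi(-2^(1/3)*a/2), a)


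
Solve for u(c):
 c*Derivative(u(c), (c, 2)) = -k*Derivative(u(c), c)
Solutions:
 u(c) = C1 + c^(1 - re(k))*(C2*sin(log(c)*Abs(im(k))) + C3*cos(log(c)*im(k)))


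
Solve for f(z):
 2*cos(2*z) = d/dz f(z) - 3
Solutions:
 f(z) = C1 + 3*z + sin(2*z)


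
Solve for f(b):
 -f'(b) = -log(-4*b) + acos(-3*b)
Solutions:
 f(b) = C1 + b*log(-b) - b*acos(-3*b) - b + 2*b*log(2) - sqrt(1 - 9*b^2)/3


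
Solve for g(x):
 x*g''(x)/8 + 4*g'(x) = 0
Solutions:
 g(x) = C1 + C2/x^31


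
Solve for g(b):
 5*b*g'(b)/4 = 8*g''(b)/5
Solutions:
 g(b) = C1 + C2*erfi(5*b/8)


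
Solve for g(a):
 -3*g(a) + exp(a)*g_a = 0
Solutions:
 g(a) = C1*exp(-3*exp(-a))


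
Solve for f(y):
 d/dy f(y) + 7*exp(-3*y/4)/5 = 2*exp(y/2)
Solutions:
 f(y) = C1 + 4*exp(y/2) + 28*exp(-3*y/4)/15


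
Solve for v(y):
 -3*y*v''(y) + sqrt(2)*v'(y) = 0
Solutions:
 v(y) = C1 + C2*y^(sqrt(2)/3 + 1)


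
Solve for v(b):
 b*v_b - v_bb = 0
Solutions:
 v(b) = C1 + C2*erfi(sqrt(2)*b/2)


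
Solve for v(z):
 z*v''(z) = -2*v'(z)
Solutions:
 v(z) = C1 + C2/z


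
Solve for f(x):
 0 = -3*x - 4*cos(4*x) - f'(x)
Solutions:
 f(x) = C1 - 3*x^2/2 - sin(4*x)


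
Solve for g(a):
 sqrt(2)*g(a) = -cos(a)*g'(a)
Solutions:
 g(a) = C1*(sin(a) - 1)^(sqrt(2)/2)/(sin(a) + 1)^(sqrt(2)/2)


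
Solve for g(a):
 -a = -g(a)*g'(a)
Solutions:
 g(a) = -sqrt(C1 + a^2)
 g(a) = sqrt(C1 + a^2)


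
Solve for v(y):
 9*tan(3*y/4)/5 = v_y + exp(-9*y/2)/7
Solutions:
 v(y) = C1 + 6*log(tan(3*y/4)^2 + 1)/5 + 2*exp(-9*y/2)/63


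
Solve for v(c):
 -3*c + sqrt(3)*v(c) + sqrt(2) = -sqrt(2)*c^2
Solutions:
 v(c) = -sqrt(6)*c^2/3 + sqrt(3)*c - sqrt(6)/3


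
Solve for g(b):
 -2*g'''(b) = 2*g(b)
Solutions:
 g(b) = C3*exp(-b) + (C1*sin(sqrt(3)*b/2) + C2*cos(sqrt(3)*b/2))*exp(b/2)


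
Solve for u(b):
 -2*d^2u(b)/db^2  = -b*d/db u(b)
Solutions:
 u(b) = C1 + C2*erfi(b/2)


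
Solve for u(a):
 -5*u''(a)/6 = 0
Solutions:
 u(a) = C1 + C2*a


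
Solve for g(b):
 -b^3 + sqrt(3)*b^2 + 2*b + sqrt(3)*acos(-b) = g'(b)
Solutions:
 g(b) = C1 - b^4/4 + sqrt(3)*b^3/3 + b^2 + sqrt(3)*(b*acos(-b) + sqrt(1 - b^2))


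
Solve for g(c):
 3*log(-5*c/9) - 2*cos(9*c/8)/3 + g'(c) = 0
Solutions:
 g(c) = C1 - 3*c*log(-c) - 3*c*log(5) + 3*c + 6*c*log(3) + 16*sin(9*c/8)/27


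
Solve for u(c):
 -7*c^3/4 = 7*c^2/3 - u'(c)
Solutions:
 u(c) = C1 + 7*c^4/16 + 7*c^3/9


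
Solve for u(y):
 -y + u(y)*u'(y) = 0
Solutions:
 u(y) = -sqrt(C1 + y^2)
 u(y) = sqrt(C1 + y^2)


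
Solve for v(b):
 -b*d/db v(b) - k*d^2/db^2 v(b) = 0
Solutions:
 v(b) = C1 + C2*sqrt(k)*erf(sqrt(2)*b*sqrt(1/k)/2)


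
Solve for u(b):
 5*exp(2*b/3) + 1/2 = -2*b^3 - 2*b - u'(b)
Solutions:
 u(b) = C1 - b^4/2 - b^2 - b/2 - 15*exp(2*b/3)/2


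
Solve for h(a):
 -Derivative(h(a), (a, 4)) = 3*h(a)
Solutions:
 h(a) = (C1*sin(sqrt(2)*3^(1/4)*a/2) + C2*cos(sqrt(2)*3^(1/4)*a/2))*exp(-sqrt(2)*3^(1/4)*a/2) + (C3*sin(sqrt(2)*3^(1/4)*a/2) + C4*cos(sqrt(2)*3^(1/4)*a/2))*exp(sqrt(2)*3^(1/4)*a/2)


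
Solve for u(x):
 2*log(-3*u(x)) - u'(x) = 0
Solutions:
 -Integral(1/(log(-_y) + log(3)), (_y, u(x)))/2 = C1 - x


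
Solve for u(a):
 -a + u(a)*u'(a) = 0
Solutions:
 u(a) = -sqrt(C1 + a^2)
 u(a) = sqrt(C1 + a^2)


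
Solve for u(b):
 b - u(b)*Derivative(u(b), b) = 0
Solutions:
 u(b) = -sqrt(C1 + b^2)
 u(b) = sqrt(C1 + b^2)


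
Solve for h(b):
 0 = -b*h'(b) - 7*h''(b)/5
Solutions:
 h(b) = C1 + C2*erf(sqrt(70)*b/14)


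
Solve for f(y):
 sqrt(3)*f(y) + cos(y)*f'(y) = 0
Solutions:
 f(y) = C1*(sin(y) - 1)^(sqrt(3)/2)/(sin(y) + 1)^(sqrt(3)/2)


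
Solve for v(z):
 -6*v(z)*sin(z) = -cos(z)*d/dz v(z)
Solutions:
 v(z) = C1/cos(z)^6


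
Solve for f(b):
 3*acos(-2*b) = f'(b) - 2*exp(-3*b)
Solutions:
 f(b) = C1 + 3*b*acos(-2*b) + 3*sqrt(1 - 4*b^2)/2 - 2*exp(-3*b)/3


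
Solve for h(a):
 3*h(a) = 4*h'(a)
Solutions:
 h(a) = C1*exp(3*a/4)


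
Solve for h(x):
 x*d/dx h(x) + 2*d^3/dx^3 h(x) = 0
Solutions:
 h(x) = C1 + Integral(C2*airyai(-2^(2/3)*x/2) + C3*airybi(-2^(2/3)*x/2), x)


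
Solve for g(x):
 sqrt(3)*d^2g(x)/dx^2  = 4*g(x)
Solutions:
 g(x) = C1*exp(-2*3^(3/4)*x/3) + C2*exp(2*3^(3/4)*x/3)


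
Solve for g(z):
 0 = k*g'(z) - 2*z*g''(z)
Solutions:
 g(z) = C1 + z^(re(k)/2 + 1)*(C2*sin(log(z)*Abs(im(k))/2) + C3*cos(log(z)*im(k)/2))


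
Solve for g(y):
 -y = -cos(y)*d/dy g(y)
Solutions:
 g(y) = C1 + Integral(y/cos(y), y)


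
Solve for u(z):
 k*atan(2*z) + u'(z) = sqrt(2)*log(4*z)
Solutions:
 u(z) = C1 - k*(z*atan(2*z) - log(4*z^2 + 1)/4) + sqrt(2)*z*(log(z) - 1) + 2*sqrt(2)*z*log(2)


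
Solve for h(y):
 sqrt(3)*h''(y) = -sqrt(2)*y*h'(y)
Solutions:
 h(y) = C1 + C2*erf(6^(3/4)*y/6)


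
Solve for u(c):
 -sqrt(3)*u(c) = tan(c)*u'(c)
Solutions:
 u(c) = C1/sin(c)^(sqrt(3))


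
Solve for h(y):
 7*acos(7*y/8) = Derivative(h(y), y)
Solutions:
 h(y) = C1 + 7*y*acos(7*y/8) - sqrt(64 - 49*y^2)


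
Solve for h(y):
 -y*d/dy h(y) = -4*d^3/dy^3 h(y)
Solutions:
 h(y) = C1 + Integral(C2*airyai(2^(1/3)*y/2) + C3*airybi(2^(1/3)*y/2), y)


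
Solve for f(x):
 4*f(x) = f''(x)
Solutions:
 f(x) = C1*exp(-2*x) + C2*exp(2*x)


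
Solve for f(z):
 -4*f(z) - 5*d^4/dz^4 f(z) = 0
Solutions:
 f(z) = (C1*sin(5^(3/4)*z/5) + C2*cos(5^(3/4)*z/5))*exp(-5^(3/4)*z/5) + (C3*sin(5^(3/4)*z/5) + C4*cos(5^(3/4)*z/5))*exp(5^(3/4)*z/5)


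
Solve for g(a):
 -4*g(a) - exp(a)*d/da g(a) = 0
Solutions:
 g(a) = C1*exp(4*exp(-a))


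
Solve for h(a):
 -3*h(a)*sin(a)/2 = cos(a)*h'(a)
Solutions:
 h(a) = C1*cos(a)^(3/2)


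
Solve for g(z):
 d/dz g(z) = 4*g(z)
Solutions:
 g(z) = C1*exp(4*z)


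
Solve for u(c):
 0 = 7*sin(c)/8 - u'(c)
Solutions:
 u(c) = C1 - 7*cos(c)/8


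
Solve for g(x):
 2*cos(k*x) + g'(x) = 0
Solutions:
 g(x) = C1 - 2*sin(k*x)/k


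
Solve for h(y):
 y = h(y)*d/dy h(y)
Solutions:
 h(y) = -sqrt(C1 + y^2)
 h(y) = sqrt(C1 + y^2)


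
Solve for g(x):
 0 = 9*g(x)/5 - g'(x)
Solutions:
 g(x) = C1*exp(9*x/5)


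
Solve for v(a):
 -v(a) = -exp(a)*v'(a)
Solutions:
 v(a) = C1*exp(-exp(-a))


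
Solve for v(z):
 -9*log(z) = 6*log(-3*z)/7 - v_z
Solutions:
 v(z) = C1 + 69*z*log(z)/7 + 3*z*(-23 + 2*log(3) + 2*I*pi)/7


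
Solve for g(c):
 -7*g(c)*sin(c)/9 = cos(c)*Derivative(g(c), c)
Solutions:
 g(c) = C1*cos(c)^(7/9)


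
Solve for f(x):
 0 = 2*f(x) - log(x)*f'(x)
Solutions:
 f(x) = C1*exp(2*li(x))


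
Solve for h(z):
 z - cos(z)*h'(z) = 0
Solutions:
 h(z) = C1 + Integral(z/cos(z), z)


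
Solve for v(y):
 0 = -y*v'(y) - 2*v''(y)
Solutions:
 v(y) = C1 + C2*erf(y/2)


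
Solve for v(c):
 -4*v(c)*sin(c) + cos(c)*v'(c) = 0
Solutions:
 v(c) = C1/cos(c)^4


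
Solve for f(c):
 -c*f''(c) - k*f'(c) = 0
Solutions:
 f(c) = C1 + c^(1 - re(k))*(C2*sin(log(c)*Abs(im(k))) + C3*cos(log(c)*im(k)))


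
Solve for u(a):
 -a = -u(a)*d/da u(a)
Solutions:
 u(a) = -sqrt(C1 + a^2)
 u(a) = sqrt(C1 + a^2)


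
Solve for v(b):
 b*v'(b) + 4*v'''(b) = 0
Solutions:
 v(b) = C1 + Integral(C2*airyai(-2^(1/3)*b/2) + C3*airybi(-2^(1/3)*b/2), b)


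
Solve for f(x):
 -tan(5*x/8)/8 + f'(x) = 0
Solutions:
 f(x) = C1 - log(cos(5*x/8))/5


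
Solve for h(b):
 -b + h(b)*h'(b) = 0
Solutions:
 h(b) = -sqrt(C1 + b^2)
 h(b) = sqrt(C1 + b^2)


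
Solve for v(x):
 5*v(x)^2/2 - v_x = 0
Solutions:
 v(x) = -2/(C1 + 5*x)


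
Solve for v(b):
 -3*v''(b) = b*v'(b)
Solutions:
 v(b) = C1 + C2*erf(sqrt(6)*b/6)


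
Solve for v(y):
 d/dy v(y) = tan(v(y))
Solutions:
 v(y) = pi - asin(C1*exp(y))
 v(y) = asin(C1*exp(y))


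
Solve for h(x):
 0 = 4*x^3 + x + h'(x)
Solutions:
 h(x) = C1 - x^4 - x^2/2


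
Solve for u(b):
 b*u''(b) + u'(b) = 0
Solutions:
 u(b) = C1 + C2*log(b)


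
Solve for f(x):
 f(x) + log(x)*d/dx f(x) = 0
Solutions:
 f(x) = C1*exp(-li(x))


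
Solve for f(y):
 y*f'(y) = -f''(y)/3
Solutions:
 f(y) = C1 + C2*erf(sqrt(6)*y/2)


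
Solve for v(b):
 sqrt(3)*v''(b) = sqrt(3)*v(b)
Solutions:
 v(b) = C1*exp(-b) + C2*exp(b)


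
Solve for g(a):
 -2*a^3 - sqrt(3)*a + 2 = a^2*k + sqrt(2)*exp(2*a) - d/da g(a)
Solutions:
 g(a) = C1 + a^4/2 + a^3*k/3 + sqrt(3)*a^2/2 - 2*a + sqrt(2)*exp(2*a)/2


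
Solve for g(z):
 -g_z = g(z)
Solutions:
 g(z) = C1*exp(-z)


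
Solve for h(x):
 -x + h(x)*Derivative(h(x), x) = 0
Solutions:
 h(x) = -sqrt(C1 + x^2)
 h(x) = sqrt(C1 + x^2)


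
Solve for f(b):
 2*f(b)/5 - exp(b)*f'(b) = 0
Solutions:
 f(b) = C1*exp(-2*exp(-b)/5)


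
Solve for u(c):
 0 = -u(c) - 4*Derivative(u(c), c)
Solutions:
 u(c) = C1*exp(-c/4)


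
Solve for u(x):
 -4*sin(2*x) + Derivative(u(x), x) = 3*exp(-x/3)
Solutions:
 u(x) = C1 - 2*cos(2*x) - 9*exp(-x/3)


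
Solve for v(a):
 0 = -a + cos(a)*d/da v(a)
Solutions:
 v(a) = C1 + Integral(a/cos(a), a)


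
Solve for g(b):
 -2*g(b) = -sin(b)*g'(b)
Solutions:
 g(b) = C1*(cos(b) - 1)/(cos(b) + 1)


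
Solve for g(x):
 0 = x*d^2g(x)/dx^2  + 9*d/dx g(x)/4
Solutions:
 g(x) = C1 + C2/x^(5/4)


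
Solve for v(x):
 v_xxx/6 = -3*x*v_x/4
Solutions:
 v(x) = C1 + Integral(C2*airyai(-6^(2/3)*x/2) + C3*airybi(-6^(2/3)*x/2), x)


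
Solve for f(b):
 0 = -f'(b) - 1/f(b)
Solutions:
 f(b) = -sqrt(C1 - 2*b)
 f(b) = sqrt(C1 - 2*b)


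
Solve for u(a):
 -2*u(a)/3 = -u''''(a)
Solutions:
 u(a) = C1*exp(-2^(1/4)*3^(3/4)*a/3) + C2*exp(2^(1/4)*3^(3/4)*a/3) + C3*sin(2^(1/4)*3^(3/4)*a/3) + C4*cos(2^(1/4)*3^(3/4)*a/3)


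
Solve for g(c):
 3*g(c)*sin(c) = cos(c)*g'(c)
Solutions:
 g(c) = C1/cos(c)^3


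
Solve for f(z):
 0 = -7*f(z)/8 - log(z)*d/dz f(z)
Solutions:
 f(z) = C1*exp(-7*li(z)/8)


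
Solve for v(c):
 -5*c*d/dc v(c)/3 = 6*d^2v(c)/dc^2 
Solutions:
 v(c) = C1 + C2*erf(sqrt(5)*c/6)


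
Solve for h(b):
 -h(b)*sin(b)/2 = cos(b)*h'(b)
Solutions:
 h(b) = C1*sqrt(cos(b))


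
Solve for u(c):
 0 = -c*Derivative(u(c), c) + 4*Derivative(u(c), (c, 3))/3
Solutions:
 u(c) = C1 + Integral(C2*airyai(6^(1/3)*c/2) + C3*airybi(6^(1/3)*c/2), c)


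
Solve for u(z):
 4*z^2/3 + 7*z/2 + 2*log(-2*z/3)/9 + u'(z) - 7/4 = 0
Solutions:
 u(z) = C1 - 4*z^3/9 - 7*z^2/4 - 2*z*log(-z)/9 + z*(-8*log(2) + 8*log(3) + 71)/36


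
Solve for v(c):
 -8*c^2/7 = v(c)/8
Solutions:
 v(c) = -64*c^2/7


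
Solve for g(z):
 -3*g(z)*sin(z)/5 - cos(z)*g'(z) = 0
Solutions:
 g(z) = C1*cos(z)^(3/5)


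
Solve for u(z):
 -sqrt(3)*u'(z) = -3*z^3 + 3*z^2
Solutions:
 u(z) = C1 + sqrt(3)*z^4/4 - sqrt(3)*z^3/3


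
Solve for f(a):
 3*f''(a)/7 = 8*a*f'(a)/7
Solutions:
 f(a) = C1 + C2*erfi(2*sqrt(3)*a/3)


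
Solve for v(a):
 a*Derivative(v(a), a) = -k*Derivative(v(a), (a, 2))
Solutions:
 v(a) = C1 + C2*sqrt(k)*erf(sqrt(2)*a*sqrt(1/k)/2)


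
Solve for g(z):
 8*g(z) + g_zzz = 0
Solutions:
 g(z) = C3*exp(-2*z) + (C1*sin(sqrt(3)*z) + C2*cos(sqrt(3)*z))*exp(z)


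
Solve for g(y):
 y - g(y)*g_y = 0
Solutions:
 g(y) = -sqrt(C1 + y^2)
 g(y) = sqrt(C1 + y^2)


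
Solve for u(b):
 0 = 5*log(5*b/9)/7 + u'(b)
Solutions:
 u(b) = C1 - 5*b*log(b)/7 - 5*b*log(5)/7 + 5*b/7 + 10*b*log(3)/7


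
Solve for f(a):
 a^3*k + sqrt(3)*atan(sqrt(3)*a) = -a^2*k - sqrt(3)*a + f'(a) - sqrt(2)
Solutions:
 f(a) = C1 + a^4*k/4 + a^3*k/3 + sqrt(3)*a^2/2 + sqrt(2)*a + sqrt(3)*(a*atan(sqrt(3)*a) - sqrt(3)*log(3*a^2 + 1)/6)


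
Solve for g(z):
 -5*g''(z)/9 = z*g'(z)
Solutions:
 g(z) = C1 + C2*erf(3*sqrt(10)*z/10)


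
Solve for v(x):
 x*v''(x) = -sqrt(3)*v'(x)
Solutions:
 v(x) = C1 + C2*x^(1 - sqrt(3))


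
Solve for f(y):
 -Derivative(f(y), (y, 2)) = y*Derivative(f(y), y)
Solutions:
 f(y) = C1 + C2*erf(sqrt(2)*y/2)


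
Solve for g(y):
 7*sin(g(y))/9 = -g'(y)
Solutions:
 7*y/9 + log(cos(g(y)) - 1)/2 - log(cos(g(y)) + 1)/2 = C1


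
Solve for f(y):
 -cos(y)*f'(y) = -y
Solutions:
 f(y) = C1 + Integral(y/cos(y), y)


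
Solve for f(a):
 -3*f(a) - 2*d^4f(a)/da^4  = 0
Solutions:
 f(a) = (C1*sin(6^(1/4)*a/2) + C2*cos(6^(1/4)*a/2))*exp(-6^(1/4)*a/2) + (C3*sin(6^(1/4)*a/2) + C4*cos(6^(1/4)*a/2))*exp(6^(1/4)*a/2)


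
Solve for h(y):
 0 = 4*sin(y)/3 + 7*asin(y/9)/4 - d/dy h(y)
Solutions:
 h(y) = C1 + 7*y*asin(y/9)/4 + 7*sqrt(81 - y^2)/4 - 4*cos(y)/3


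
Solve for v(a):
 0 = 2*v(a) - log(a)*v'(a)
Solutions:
 v(a) = C1*exp(2*li(a))


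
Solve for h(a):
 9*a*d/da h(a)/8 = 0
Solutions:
 h(a) = C1


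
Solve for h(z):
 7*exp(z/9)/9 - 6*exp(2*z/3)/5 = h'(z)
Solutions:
 h(z) = C1 + 7*exp(z/9) - 9*exp(2*z/3)/5


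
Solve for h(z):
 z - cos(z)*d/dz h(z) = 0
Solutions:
 h(z) = C1 + Integral(z/cos(z), z)


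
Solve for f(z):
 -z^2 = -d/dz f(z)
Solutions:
 f(z) = C1 + z^3/3


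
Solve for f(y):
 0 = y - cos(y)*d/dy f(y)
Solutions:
 f(y) = C1 + Integral(y/cos(y), y)


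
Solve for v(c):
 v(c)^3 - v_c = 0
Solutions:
 v(c) = -sqrt(2)*sqrt(-1/(C1 + c))/2
 v(c) = sqrt(2)*sqrt(-1/(C1 + c))/2


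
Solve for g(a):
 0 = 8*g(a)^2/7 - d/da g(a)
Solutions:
 g(a) = -7/(C1 + 8*a)


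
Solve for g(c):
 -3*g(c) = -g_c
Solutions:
 g(c) = C1*exp(3*c)


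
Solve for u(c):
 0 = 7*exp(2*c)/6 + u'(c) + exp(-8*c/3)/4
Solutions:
 u(c) = C1 - 7*exp(2*c)/12 + 3*exp(-8*c/3)/32


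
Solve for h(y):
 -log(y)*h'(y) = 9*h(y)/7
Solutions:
 h(y) = C1*exp(-9*li(y)/7)


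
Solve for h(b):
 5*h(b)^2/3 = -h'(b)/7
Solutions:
 h(b) = 3/(C1 + 35*b)


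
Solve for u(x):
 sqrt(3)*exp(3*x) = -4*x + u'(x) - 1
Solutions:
 u(x) = C1 + 2*x^2 + x + sqrt(3)*exp(3*x)/3


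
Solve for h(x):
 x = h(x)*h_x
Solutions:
 h(x) = -sqrt(C1 + x^2)
 h(x) = sqrt(C1 + x^2)


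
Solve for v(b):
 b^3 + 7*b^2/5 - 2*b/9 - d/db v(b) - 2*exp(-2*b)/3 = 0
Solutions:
 v(b) = C1 + b^4/4 + 7*b^3/15 - b^2/9 + exp(-2*b)/3


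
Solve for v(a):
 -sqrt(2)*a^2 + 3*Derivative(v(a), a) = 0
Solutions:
 v(a) = C1 + sqrt(2)*a^3/9


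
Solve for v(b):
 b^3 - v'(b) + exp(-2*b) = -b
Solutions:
 v(b) = C1 + b^4/4 + b^2/2 - exp(-2*b)/2


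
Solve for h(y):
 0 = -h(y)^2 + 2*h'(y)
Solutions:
 h(y) = -2/(C1 + y)


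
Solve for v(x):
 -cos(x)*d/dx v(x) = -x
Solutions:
 v(x) = C1 + Integral(x/cos(x), x)


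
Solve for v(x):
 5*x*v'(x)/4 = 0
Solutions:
 v(x) = C1


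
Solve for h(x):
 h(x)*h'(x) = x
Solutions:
 h(x) = -sqrt(C1 + x^2)
 h(x) = sqrt(C1 + x^2)


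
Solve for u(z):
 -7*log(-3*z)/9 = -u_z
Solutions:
 u(z) = C1 + 7*z*log(-z)/9 + 7*z*(-1 + log(3))/9


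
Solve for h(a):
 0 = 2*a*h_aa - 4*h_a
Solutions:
 h(a) = C1 + C2*a^3


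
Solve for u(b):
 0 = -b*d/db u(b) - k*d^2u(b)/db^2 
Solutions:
 u(b) = C1 + C2*sqrt(k)*erf(sqrt(2)*b*sqrt(1/k)/2)


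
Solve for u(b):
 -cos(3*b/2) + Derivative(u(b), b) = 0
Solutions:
 u(b) = C1 + 2*sin(3*b/2)/3


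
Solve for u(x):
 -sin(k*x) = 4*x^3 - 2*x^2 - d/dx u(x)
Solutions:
 u(x) = C1 + x^4 - 2*x^3/3 - cos(k*x)/k


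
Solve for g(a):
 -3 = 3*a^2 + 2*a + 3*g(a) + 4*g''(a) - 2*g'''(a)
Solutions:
 g(a) = C1*exp(a*(-2^(1/3)*(9*sqrt(145) + 113)^(1/3) - 8*2^(2/3)/(9*sqrt(145) + 113)^(1/3) + 8)/12)*sin(2^(1/3)*sqrt(3)*a*(-(9*sqrt(145) + 113)^(1/3) + 8*2^(1/3)/(9*sqrt(145) + 113)^(1/3))/12) + C2*exp(a*(-2^(1/3)*(9*sqrt(145) + 113)^(1/3) - 8*2^(2/3)/(9*sqrt(145) + 113)^(1/3) + 8)/12)*cos(2^(1/3)*sqrt(3)*a*(-(9*sqrt(145) + 113)^(1/3) + 8*2^(1/3)/(9*sqrt(145) + 113)^(1/3))/12) + C3*exp(a*(8*2^(2/3)/(9*sqrt(145) + 113)^(1/3) + 4 + 2^(1/3)*(9*sqrt(145) + 113)^(1/3))/6) - a^2 - 2*a/3 + 5/3


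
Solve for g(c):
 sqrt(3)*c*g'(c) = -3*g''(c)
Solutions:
 g(c) = C1 + C2*erf(sqrt(2)*3^(3/4)*c/6)


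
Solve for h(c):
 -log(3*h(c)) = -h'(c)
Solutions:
 -Integral(1/(log(_y) + log(3)), (_y, h(c))) = C1 - c


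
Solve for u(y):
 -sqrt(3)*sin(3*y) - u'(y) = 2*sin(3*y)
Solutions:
 u(y) = C1 + sqrt(3)*cos(3*y)/3 + 2*cos(3*y)/3


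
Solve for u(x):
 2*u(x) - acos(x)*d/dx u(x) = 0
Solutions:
 u(x) = C1*exp(2*Integral(1/acos(x), x))


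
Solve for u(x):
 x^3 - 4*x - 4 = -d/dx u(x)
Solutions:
 u(x) = C1 - x^4/4 + 2*x^2 + 4*x


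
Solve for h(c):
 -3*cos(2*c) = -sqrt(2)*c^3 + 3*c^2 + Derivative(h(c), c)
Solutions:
 h(c) = C1 + sqrt(2)*c^4/4 - c^3 - 3*sin(2*c)/2
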